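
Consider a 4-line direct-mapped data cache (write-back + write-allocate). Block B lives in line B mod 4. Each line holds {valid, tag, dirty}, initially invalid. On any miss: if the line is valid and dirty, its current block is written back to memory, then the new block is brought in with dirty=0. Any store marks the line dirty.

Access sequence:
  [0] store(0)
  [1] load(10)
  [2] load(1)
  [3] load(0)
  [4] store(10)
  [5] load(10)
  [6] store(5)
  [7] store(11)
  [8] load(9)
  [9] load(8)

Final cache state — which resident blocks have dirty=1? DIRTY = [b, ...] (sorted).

0: W B0 -> L0 miss  d=D]
1: R B10 -> L2 miss  d=-]
2: R B1 -> L1 miss  d=-]
3: R B0 -> L0 hit  d=D]
4: W B10 -> L2 hit  d=D]
5: R B10 -> L2 hit  d=D]
6: W B5 -> L1 miss  d=D]
7: W B11 -> L3 miss  d=D]
8: R B9 -> L1 miss wb->B5  d=-]
9: R B8 -> L0 miss wb->B0  d=-]

DIRTY = [10, 11]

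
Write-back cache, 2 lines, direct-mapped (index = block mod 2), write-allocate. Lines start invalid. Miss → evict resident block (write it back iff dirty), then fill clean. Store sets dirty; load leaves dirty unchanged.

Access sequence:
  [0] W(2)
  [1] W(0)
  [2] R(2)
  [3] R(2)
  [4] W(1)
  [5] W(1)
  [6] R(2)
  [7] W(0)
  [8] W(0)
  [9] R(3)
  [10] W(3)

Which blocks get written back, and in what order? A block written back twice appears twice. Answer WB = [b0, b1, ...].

0: W B2 → L0 miss [D]
1: W B0 → L0 miss wb→B2 [D]
2: R B2 → L0 miss wb→B0 [-]
3: R B2 → L0 hit [-]
4: W B1 → L1 miss [D]
5: W B1 → L1 hit [D]
6: R B2 → L0 hit [-]
7: W B0 → L0 miss [D]
8: W B0 → L0 hit [D]
9: R B3 → L1 miss wb→B1 [-]
10: W B3 → L1 hit [D]

WB = [2, 0, 1]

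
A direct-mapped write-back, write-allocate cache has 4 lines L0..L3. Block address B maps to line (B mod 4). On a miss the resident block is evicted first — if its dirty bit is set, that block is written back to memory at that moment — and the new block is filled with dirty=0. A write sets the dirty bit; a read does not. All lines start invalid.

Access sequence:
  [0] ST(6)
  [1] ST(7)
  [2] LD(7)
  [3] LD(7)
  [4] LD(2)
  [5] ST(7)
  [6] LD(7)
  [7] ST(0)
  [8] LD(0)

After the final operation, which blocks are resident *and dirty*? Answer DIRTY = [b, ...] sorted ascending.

DIRTY = [0, 7]

0: W B6 → L2 miss [D]
1: W B7 → L3 miss [D]
2: R B7 → L3 hit [D]
3: R B7 → L3 hit [D]
4: R B2 → L2 miss wb→B6 [-]
5: W B7 → L3 hit [D]
6: R B7 → L3 hit [D]
7: W B0 → L0 miss [D]
8: R B0 → L0 hit [D]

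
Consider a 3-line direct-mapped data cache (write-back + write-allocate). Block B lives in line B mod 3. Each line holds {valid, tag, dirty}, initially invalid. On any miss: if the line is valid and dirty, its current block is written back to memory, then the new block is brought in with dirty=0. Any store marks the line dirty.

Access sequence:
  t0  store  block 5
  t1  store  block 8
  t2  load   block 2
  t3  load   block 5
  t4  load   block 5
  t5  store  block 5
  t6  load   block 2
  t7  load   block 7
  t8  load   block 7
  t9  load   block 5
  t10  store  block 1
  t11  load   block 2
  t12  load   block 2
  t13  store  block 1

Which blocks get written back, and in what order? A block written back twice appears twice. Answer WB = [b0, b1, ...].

0: W B5 → L2 miss [D]
1: W B8 → L2 miss wb→B5 [D]
2: R B2 → L2 miss wb→B8 [-]
3: R B5 → L2 miss [-]
4: R B5 → L2 hit [-]
5: W B5 → L2 hit [D]
6: R B2 → L2 miss wb→B5 [-]
7: R B7 → L1 miss [-]
8: R B7 → L1 hit [-]
9: R B5 → L2 miss [-]
10: W B1 → L1 miss [D]
11: R B2 → L2 miss [-]
12: R B2 → L2 hit [-]
13: W B1 → L1 hit [D]

WB = [5, 8, 5]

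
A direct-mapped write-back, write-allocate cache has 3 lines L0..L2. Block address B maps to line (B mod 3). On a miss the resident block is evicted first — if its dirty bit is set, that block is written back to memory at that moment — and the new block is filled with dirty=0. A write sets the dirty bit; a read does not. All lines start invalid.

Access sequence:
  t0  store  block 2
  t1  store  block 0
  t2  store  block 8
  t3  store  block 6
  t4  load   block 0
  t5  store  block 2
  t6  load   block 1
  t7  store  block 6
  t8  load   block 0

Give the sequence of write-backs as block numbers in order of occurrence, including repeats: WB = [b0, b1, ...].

  0 | W B2 → L2 miss [D]
  1 | W B0 → L0 miss [D]
  2 | W B8 → L2 miss wb→B2 [D]
  3 | W B6 → L0 miss wb→B0 [D]
  4 | R B0 → L0 miss wb→B6 [-]
  5 | W B2 → L2 miss wb→B8 [D]
  6 | R B1 → L1 miss [-]
  7 | W B6 → L0 miss [D]
  8 | R B0 → L0 miss wb→B6 [-]

WB = [2, 0, 6, 8, 6]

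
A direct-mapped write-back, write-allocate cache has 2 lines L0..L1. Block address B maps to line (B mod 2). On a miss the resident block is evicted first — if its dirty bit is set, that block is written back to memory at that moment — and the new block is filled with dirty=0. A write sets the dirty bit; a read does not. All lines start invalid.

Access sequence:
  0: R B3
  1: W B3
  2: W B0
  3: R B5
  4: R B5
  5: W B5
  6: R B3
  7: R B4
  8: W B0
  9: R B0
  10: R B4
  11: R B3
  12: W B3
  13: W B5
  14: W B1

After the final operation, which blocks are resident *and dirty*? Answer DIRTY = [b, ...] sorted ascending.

DIRTY = [1]

0: R B3 → L1 miss [-]
1: W B3 → L1 hit [D]
2: W B0 → L0 miss [D]
3: R B5 → L1 miss wb→B3 [-]
4: R B5 → L1 hit [-]
5: W B5 → L1 hit [D]
6: R B3 → L1 miss wb→B5 [-]
7: R B4 → L0 miss wb→B0 [-]
8: W B0 → L0 miss [D]
9: R B0 → L0 hit [D]
10: R B4 → L0 miss wb→B0 [-]
11: R B3 → L1 hit [-]
12: W B3 → L1 hit [D]
13: W B5 → L1 miss wb→B3 [D]
14: W B1 → L1 miss wb→B5 [D]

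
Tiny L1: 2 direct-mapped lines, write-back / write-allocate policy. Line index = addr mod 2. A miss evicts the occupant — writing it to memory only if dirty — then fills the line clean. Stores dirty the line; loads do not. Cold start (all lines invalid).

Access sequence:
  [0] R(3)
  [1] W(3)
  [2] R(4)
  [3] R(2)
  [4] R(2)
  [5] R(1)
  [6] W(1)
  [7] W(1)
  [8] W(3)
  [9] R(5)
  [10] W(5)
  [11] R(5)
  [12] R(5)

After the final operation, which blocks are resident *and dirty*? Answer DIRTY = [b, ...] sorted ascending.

0: R B3 -> L1 miss  d=-]
1: W B3 -> L1 hit  d=D]
2: R B4 -> L0 miss  d=-]
3: R B2 -> L0 miss  d=-]
4: R B2 -> L0 hit  d=-]
5: R B1 -> L1 miss wb->B3  d=-]
6: W B1 -> L1 hit  d=D]
7: W B1 -> L1 hit  d=D]
8: W B3 -> L1 miss wb->B1  d=D]
9: R B5 -> L1 miss wb->B3  d=-]
10: W B5 -> L1 hit  d=D]
11: R B5 -> L1 hit  d=D]
12: R B5 -> L1 hit  d=D]

DIRTY = [5]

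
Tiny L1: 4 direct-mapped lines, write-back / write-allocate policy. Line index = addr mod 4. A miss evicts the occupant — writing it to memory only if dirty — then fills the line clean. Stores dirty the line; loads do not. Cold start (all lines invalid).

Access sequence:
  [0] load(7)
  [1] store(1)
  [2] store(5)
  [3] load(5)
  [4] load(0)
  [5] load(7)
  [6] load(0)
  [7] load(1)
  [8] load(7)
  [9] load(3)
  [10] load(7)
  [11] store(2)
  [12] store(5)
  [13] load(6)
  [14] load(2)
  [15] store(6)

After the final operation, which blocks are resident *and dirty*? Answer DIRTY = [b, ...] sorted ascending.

  0 | R B7 → L3 miss [-]
  1 | W B1 → L1 miss [D]
  2 | W B5 → L1 miss wb→B1 [D]
  3 | R B5 → L1 hit [D]
  4 | R B0 → L0 miss [-]
  5 | R B7 → L3 hit [-]
  6 | R B0 → L0 hit [-]
  7 | R B1 → L1 miss wb→B5 [-]
  8 | R B7 → L3 hit [-]
  9 | R B3 → L3 miss [-]
  10 | R B7 → L3 miss [-]
  11 | W B2 → L2 miss [D]
  12 | W B5 → L1 miss [D]
  13 | R B6 → L2 miss wb→B2 [-]
  14 | R B2 → L2 miss [-]
  15 | W B6 → L2 miss [D]

DIRTY = [5, 6]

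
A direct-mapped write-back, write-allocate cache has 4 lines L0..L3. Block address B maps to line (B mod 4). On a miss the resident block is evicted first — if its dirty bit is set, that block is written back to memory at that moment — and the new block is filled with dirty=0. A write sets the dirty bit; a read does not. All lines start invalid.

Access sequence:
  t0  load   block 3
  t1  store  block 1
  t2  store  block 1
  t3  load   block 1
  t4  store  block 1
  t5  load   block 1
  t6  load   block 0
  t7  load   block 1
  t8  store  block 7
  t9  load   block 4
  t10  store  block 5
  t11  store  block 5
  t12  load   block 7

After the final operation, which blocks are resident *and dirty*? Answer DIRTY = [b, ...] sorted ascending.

DIRTY = [5, 7]

0: R B3 → L3 miss [-]
1: W B1 → L1 miss [D]
2: W B1 → L1 hit [D]
3: R B1 → L1 hit [D]
4: W B1 → L1 hit [D]
5: R B1 → L1 hit [D]
6: R B0 → L0 miss [-]
7: R B1 → L1 hit [D]
8: W B7 → L3 miss [D]
9: R B4 → L0 miss [-]
10: W B5 → L1 miss wb→B1 [D]
11: W B5 → L1 hit [D]
12: R B7 → L3 hit [D]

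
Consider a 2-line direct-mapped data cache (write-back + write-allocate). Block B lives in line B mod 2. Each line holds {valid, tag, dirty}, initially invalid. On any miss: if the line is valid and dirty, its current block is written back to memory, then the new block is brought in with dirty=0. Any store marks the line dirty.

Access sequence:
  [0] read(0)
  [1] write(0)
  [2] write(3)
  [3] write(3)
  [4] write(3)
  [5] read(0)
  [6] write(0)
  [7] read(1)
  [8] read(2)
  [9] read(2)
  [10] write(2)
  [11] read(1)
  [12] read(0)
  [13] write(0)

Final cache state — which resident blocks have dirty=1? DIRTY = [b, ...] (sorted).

0: R B0 -> L0 miss  d=-]
1: W B0 -> L0 hit  d=D]
2: W B3 -> L1 miss  d=D]
3: W B3 -> L1 hit  d=D]
4: W B3 -> L1 hit  d=D]
5: R B0 -> L0 hit  d=D]
6: W B0 -> L0 hit  d=D]
7: R B1 -> L1 miss wb->B3  d=-]
8: R B2 -> L0 miss wb->B0  d=-]
9: R B2 -> L0 hit  d=-]
10: W B2 -> L0 hit  d=D]
11: R B1 -> L1 hit  d=-]
12: R B0 -> L0 miss wb->B2  d=-]
13: W B0 -> L0 hit  d=D]

DIRTY = [0]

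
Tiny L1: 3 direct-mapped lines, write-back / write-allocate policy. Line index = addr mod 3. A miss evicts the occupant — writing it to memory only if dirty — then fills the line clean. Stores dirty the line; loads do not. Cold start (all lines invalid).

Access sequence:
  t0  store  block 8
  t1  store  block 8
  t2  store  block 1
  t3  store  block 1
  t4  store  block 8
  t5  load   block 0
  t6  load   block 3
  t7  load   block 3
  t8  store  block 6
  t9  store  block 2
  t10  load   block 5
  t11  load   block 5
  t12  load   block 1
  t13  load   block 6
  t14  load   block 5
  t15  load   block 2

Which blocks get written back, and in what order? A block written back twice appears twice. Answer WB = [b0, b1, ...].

0: W B8 → L2 miss [D]
1: W B8 → L2 hit [D]
2: W B1 → L1 miss [D]
3: W B1 → L1 hit [D]
4: W B8 → L2 hit [D]
5: R B0 → L0 miss [-]
6: R B3 → L0 miss [-]
7: R B3 → L0 hit [-]
8: W B6 → L0 miss [D]
9: W B2 → L2 miss wb→B8 [D]
10: R B5 → L2 miss wb→B2 [-]
11: R B5 → L2 hit [-]
12: R B1 → L1 hit [D]
13: R B6 → L0 hit [D]
14: R B5 → L2 hit [-]
15: R B2 → L2 miss [-]

WB = [8, 2]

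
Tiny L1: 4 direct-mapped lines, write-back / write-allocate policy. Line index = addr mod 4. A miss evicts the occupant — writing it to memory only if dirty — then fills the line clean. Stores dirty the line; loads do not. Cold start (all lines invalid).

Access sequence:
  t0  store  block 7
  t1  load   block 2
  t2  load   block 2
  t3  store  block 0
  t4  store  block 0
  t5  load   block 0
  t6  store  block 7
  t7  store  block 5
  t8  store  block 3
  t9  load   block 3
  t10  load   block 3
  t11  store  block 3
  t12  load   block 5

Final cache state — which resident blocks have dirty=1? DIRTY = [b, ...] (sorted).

  0 | W B7 → L3 miss [D]
  1 | R B2 → L2 miss [-]
  2 | R B2 → L2 hit [-]
  3 | W B0 → L0 miss [D]
  4 | W B0 → L0 hit [D]
  5 | R B0 → L0 hit [D]
  6 | W B7 → L3 hit [D]
  7 | W B5 → L1 miss [D]
  8 | W B3 → L3 miss wb→B7 [D]
  9 | R B3 → L3 hit [D]
  10 | R B3 → L3 hit [D]
  11 | W B3 → L3 hit [D]
  12 | R B5 → L1 hit [D]

DIRTY = [0, 3, 5]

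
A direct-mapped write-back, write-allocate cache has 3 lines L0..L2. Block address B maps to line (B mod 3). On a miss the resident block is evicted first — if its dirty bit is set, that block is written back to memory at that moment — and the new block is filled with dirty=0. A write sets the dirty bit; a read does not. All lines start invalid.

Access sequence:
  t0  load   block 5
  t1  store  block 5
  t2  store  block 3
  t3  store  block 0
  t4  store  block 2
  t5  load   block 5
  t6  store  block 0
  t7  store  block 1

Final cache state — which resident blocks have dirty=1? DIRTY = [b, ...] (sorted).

DIRTY = [0, 1]

0: R B5 → L2 miss [-]
1: W B5 → L2 hit [D]
2: W B3 → L0 miss [D]
3: W B0 → L0 miss wb→B3 [D]
4: W B2 → L2 miss wb→B5 [D]
5: R B5 → L2 miss wb→B2 [-]
6: W B0 → L0 hit [D]
7: W B1 → L1 miss [D]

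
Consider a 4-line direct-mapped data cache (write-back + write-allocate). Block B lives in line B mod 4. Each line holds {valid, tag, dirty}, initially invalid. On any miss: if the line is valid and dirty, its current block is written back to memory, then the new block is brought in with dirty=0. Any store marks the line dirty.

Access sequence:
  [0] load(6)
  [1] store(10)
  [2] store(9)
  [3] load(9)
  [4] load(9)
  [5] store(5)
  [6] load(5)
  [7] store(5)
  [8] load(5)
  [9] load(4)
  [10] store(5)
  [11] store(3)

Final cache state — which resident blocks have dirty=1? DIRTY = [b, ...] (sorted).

DIRTY = [3, 5, 10]

0: R B6 → L2 miss [-]
1: W B10 → L2 miss [D]
2: W B9 → L1 miss [D]
3: R B9 → L1 hit [D]
4: R B9 → L1 hit [D]
5: W B5 → L1 miss wb→B9 [D]
6: R B5 → L1 hit [D]
7: W B5 → L1 hit [D]
8: R B5 → L1 hit [D]
9: R B4 → L0 miss [-]
10: W B5 → L1 hit [D]
11: W B3 → L3 miss [D]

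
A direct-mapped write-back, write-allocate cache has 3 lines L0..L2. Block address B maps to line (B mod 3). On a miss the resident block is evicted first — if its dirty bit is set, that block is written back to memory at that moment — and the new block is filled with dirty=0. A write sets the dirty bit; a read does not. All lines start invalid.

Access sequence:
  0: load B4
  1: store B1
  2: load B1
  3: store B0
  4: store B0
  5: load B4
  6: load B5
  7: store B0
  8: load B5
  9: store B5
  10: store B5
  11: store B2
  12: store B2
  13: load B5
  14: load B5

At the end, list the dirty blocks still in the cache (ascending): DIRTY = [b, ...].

  0 | R B4 → L1 miss [-]
  1 | W B1 → L1 miss [D]
  2 | R B1 → L1 hit [D]
  3 | W B0 → L0 miss [D]
  4 | W B0 → L0 hit [D]
  5 | R B4 → L1 miss wb→B1 [-]
  6 | R B5 → L2 miss [-]
  7 | W B0 → L0 hit [D]
  8 | R B5 → L2 hit [-]
  9 | W B5 → L2 hit [D]
  10 | W B5 → L2 hit [D]
  11 | W B2 → L2 miss wb→B5 [D]
  12 | W B2 → L2 hit [D]
  13 | R B5 → L2 miss wb→B2 [-]
  14 | R B5 → L2 hit [-]

DIRTY = [0]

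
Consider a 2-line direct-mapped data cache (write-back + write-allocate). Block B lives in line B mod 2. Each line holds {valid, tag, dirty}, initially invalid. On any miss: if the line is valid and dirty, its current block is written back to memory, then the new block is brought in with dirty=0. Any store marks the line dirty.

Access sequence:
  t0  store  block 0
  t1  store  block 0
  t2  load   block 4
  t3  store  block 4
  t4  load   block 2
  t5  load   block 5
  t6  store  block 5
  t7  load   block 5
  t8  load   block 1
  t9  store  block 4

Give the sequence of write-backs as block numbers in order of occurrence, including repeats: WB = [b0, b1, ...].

WB = [0, 4, 5]

0: W B0 -> L0 miss  d=D]
1: W B0 -> L0 hit  d=D]
2: R B4 -> L0 miss wb->B0  d=-]
3: W B4 -> L0 hit  d=D]
4: R B2 -> L0 miss wb->B4  d=-]
5: R B5 -> L1 miss  d=-]
6: W B5 -> L1 hit  d=D]
7: R B5 -> L1 hit  d=D]
8: R B1 -> L1 miss wb->B5  d=-]
9: W B4 -> L0 miss  d=D]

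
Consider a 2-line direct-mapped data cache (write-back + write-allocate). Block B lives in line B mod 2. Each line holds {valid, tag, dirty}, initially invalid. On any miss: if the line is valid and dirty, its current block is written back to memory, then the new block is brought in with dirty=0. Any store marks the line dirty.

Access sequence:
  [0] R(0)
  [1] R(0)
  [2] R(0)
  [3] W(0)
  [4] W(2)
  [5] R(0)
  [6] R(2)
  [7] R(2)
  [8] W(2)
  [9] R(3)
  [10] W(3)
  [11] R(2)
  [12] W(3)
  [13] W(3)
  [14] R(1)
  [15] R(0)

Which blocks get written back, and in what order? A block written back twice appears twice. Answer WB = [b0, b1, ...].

0: R B0 -> L0 miss  d=-]
1: R B0 -> L0 hit  d=-]
2: R B0 -> L0 hit  d=-]
3: W B0 -> L0 hit  d=D]
4: W B2 -> L0 miss wb->B0  d=D]
5: R B0 -> L0 miss wb->B2  d=-]
6: R B2 -> L0 miss  d=-]
7: R B2 -> L0 hit  d=-]
8: W B2 -> L0 hit  d=D]
9: R B3 -> L1 miss  d=-]
10: W B3 -> L1 hit  d=D]
11: R B2 -> L0 hit  d=D]
12: W B3 -> L1 hit  d=D]
13: W B3 -> L1 hit  d=D]
14: R B1 -> L1 miss wb->B3  d=-]
15: R B0 -> L0 miss wb->B2  d=-]

WB = [0, 2, 3, 2]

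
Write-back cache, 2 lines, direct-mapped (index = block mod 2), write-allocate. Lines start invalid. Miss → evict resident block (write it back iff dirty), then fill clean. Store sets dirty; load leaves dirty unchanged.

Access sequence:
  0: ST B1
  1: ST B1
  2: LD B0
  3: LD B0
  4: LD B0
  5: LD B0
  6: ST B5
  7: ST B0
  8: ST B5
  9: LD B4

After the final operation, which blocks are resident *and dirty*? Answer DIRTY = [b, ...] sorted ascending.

DIRTY = [5]

0: W B1 -> L1 miss  d=D]
1: W B1 -> L1 hit  d=D]
2: R B0 -> L0 miss  d=-]
3: R B0 -> L0 hit  d=-]
4: R B0 -> L0 hit  d=-]
5: R B0 -> L0 hit  d=-]
6: W B5 -> L1 miss wb->B1  d=D]
7: W B0 -> L0 hit  d=D]
8: W B5 -> L1 hit  d=D]
9: R B4 -> L0 miss wb->B0  d=-]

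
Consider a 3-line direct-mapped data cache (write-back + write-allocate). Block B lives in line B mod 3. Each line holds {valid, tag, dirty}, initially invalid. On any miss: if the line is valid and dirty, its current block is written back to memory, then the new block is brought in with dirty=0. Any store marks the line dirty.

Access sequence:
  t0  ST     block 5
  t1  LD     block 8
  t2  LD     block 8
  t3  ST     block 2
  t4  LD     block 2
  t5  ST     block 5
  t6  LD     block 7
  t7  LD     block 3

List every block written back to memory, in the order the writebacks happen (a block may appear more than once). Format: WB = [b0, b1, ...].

0: W B5 → L2 miss [D]
1: R B8 → L2 miss wb→B5 [-]
2: R B8 → L2 hit [-]
3: W B2 → L2 miss [D]
4: R B2 → L2 hit [D]
5: W B5 → L2 miss wb→B2 [D]
6: R B7 → L1 miss [-]
7: R B3 → L0 miss [-]

WB = [5, 2]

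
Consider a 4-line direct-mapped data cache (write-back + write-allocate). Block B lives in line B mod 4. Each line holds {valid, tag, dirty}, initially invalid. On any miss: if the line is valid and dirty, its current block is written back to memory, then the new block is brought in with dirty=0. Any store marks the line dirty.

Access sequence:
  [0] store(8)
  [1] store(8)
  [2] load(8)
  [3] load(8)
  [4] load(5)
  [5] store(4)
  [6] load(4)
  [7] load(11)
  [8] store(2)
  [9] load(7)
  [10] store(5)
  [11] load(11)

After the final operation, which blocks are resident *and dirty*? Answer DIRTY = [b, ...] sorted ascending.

0: W B8 → L0 miss [D]
1: W B8 → L0 hit [D]
2: R B8 → L0 hit [D]
3: R B8 → L0 hit [D]
4: R B5 → L1 miss [-]
5: W B4 → L0 miss wb→B8 [D]
6: R B4 → L0 hit [D]
7: R B11 → L3 miss [-]
8: W B2 → L2 miss [D]
9: R B7 → L3 miss [-]
10: W B5 → L1 hit [D]
11: R B11 → L3 miss [-]

DIRTY = [2, 4, 5]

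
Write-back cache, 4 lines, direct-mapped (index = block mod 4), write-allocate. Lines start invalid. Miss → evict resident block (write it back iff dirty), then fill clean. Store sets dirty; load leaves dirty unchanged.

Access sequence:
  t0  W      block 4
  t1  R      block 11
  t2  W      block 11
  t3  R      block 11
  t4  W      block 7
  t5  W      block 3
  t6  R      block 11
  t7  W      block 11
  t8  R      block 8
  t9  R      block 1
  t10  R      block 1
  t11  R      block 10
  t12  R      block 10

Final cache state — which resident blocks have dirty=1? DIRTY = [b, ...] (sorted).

  0 | W B4 → L0 miss [D]
  1 | R B11 → L3 miss [-]
  2 | W B11 → L3 hit [D]
  3 | R B11 → L3 hit [D]
  4 | W B7 → L3 miss wb→B11 [D]
  5 | W B3 → L3 miss wb→B7 [D]
  6 | R B11 → L3 miss wb→B3 [-]
  7 | W B11 → L3 hit [D]
  8 | R B8 → L0 miss wb→B4 [-]
  9 | R B1 → L1 miss [-]
  10 | R B1 → L1 hit [-]
  11 | R B10 → L2 miss [-]
  12 | R B10 → L2 hit [-]

DIRTY = [11]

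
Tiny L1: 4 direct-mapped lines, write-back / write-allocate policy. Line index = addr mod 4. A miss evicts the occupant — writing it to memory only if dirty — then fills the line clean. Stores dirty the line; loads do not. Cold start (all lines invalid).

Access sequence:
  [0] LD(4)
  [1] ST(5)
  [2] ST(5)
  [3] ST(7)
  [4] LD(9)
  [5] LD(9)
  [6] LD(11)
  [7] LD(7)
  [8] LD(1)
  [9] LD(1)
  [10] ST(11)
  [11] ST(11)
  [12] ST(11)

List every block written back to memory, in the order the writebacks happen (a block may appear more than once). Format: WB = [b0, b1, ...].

WB = [5, 7]

0: R B4 → L0 miss [-]
1: W B5 → L1 miss [D]
2: W B5 → L1 hit [D]
3: W B7 → L3 miss [D]
4: R B9 → L1 miss wb→B5 [-]
5: R B9 → L1 hit [-]
6: R B11 → L3 miss wb→B7 [-]
7: R B7 → L3 miss [-]
8: R B1 → L1 miss [-]
9: R B1 → L1 hit [-]
10: W B11 → L3 miss [D]
11: W B11 → L3 hit [D]
12: W B11 → L3 hit [D]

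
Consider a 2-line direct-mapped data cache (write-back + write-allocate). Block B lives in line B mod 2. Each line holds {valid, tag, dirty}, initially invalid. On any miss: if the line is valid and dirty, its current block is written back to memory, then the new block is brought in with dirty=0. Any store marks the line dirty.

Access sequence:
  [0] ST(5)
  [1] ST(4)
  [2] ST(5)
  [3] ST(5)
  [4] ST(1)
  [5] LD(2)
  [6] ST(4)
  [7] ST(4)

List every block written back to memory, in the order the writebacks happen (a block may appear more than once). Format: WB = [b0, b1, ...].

0: W B5 -> L1 miss  d=D]
1: W B4 -> L0 miss  d=D]
2: W B5 -> L1 hit  d=D]
3: W B5 -> L1 hit  d=D]
4: W B1 -> L1 miss wb->B5  d=D]
5: R B2 -> L0 miss wb->B4  d=-]
6: W B4 -> L0 miss  d=D]
7: W B4 -> L0 hit  d=D]

WB = [5, 4]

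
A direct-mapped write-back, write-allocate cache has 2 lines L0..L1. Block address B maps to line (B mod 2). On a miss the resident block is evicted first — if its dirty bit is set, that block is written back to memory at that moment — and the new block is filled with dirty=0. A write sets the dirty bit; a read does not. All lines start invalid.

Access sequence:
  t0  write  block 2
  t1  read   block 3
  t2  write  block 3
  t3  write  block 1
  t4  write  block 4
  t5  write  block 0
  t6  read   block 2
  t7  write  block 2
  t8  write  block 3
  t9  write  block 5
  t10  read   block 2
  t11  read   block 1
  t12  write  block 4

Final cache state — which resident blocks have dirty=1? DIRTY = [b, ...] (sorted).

  0 | W B2 → L0 miss [D]
  1 | R B3 → L1 miss [-]
  2 | W B3 → L1 hit [D]
  3 | W B1 → L1 miss wb→B3 [D]
  4 | W B4 → L0 miss wb→B2 [D]
  5 | W B0 → L0 miss wb→B4 [D]
  6 | R B2 → L0 miss wb→B0 [-]
  7 | W B2 → L0 hit [D]
  8 | W B3 → L1 miss wb→B1 [D]
  9 | W B5 → L1 miss wb→B3 [D]
  10 | R B2 → L0 hit [D]
  11 | R B1 → L1 miss wb→B5 [-]
  12 | W B4 → L0 miss wb→B2 [D]

DIRTY = [4]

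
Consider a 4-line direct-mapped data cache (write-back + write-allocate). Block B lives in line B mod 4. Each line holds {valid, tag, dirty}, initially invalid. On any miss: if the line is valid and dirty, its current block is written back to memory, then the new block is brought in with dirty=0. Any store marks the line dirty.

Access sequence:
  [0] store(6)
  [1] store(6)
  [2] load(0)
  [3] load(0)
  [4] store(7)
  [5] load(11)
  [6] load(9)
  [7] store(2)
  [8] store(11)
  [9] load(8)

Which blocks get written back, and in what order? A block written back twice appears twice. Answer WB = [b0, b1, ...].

0: W B6 -> L2 miss  d=D]
1: W B6 -> L2 hit  d=D]
2: R B0 -> L0 miss  d=-]
3: R B0 -> L0 hit  d=-]
4: W B7 -> L3 miss  d=D]
5: R B11 -> L3 miss wb->B7  d=-]
6: R B9 -> L1 miss  d=-]
7: W B2 -> L2 miss wb->B6  d=D]
8: W B11 -> L3 hit  d=D]
9: R B8 -> L0 miss  d=-]

WB = [7, 6]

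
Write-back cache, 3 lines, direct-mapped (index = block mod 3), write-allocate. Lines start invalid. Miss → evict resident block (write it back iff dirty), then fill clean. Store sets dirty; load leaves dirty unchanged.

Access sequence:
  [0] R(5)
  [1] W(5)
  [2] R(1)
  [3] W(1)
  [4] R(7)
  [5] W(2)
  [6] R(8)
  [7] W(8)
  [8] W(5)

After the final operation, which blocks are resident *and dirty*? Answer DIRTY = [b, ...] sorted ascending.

DIRTY = [5]

  0 | R B5 → L2 miss [-]
  1 | W B5 → L2 hit [D]
  2 | R B1 → L1 miss [-]
  3 | W B1 → L1 hit [D]
  4 | R B7 → L1 miss wb→B1 [-]
  5 | W B2 → L2 miss wb→B5 [D]
  6 | R B8 → L2 miss wb→B2 [-]
  7 | W B8 → L2 hit [D]
  8 | W B5 → L2 miss wb→B8 [D]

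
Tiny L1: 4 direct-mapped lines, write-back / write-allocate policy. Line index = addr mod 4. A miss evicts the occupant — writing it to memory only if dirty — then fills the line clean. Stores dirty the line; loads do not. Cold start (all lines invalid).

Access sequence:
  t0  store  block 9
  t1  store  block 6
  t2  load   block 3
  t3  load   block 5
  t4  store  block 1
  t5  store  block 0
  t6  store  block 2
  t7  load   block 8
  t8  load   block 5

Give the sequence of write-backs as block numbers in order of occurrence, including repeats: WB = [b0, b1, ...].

WB = [9, 6, 0, 1]

0: W B9 -> L1 miss  d=D]
1: W B6 -> L2 miss  d=D]
2: R B3 -> L3 miss  d=-]
3: R B5 -> L1 miss wb->B9  d=-]
4: W B1 -> L1 miss  d=D]
5: W B0 -> L0 miss  d=D]
6: W B2 -> L2 miss wb->B6  d=D]
7: R B8 -> L0 miss wb->B0  d=-]
8: R B5 -> L1 miss wb->B1  d=-]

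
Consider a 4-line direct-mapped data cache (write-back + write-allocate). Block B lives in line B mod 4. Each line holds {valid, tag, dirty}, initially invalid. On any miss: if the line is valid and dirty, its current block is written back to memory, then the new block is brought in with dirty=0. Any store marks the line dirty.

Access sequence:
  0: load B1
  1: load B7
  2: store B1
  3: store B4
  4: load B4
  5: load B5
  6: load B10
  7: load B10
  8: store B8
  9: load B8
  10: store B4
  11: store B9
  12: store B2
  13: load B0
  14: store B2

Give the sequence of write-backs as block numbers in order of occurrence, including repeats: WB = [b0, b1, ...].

WB = [1, 4, 8, 4]

0: R B1 → L1 miss [-]
1: R B7 → L3 miss [-]
2: W B1 → L1 hit [D]
3: W B4 → L0 miss [D]
4: R B4 → L0 hit [D]
5: R B5 → L1 miss wb→B1 [-]
6: R B10 → L2 miss [-]
7: R B10 → L2 hit [-]
8: W B8 → L0 miss wb→B4 [D]
9: R B8 → L0 hit [D]
10: W B4 → L0 miss wb→B8 [D]
11: W B9 → L1 miss [D]
12: W B2 → L2 miss [D]
13: R B0 → L0 miss wb→B4 [-]
14: W B2 → L2 hit [D]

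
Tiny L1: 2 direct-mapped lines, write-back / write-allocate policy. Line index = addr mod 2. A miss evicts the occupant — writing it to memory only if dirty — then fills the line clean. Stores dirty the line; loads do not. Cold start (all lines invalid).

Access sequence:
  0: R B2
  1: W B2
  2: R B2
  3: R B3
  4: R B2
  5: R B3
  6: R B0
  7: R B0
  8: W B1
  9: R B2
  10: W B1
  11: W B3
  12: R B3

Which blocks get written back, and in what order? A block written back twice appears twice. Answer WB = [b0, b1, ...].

WB = [2, 1]

  0 | R B2 → L0 miss [-]
  1 | W B2 → L0 hit [D]
  2 | R B2 → L0 hit [D]
  3 | R B3 → L1 miss [-]
  4 | R B2 → L0 hit [D]
  5 | R B3 → L1 hit [-]
  6 | R B0 → L0 miss wb→B2 [-]
  7 | R B0 → L0 hit [-]
  8 | W B1 → L1 miss [D]
  9 | R B2 → L0 miss [-]
  10 | W B1 → L1 hit [D]
  11 | W B3 → L1 miss wb→B1 [D]
  12 | R B3 → L1 hit [D]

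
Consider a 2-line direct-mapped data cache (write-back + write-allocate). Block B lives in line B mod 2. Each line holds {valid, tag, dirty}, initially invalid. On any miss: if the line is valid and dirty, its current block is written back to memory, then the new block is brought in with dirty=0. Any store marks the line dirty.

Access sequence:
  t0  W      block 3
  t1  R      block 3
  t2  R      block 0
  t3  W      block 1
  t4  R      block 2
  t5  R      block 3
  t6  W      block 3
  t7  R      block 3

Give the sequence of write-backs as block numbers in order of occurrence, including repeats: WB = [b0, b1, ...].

  0 | W B3 → L1 miss [D]
  1 | R B3 → L1 hit [D]
  2 | R B0 → L0 miss [-]
  3 | W B1 → L1 miss wb→B3 [D]
  4 | R B2 → L0 miss [-]
  5 | R B3 → L1 miss wb→B1 [-]
  6 | W B3 → L1 hit [D]
  7 | R B3 → L1 hit [D]

WB = [3, 1]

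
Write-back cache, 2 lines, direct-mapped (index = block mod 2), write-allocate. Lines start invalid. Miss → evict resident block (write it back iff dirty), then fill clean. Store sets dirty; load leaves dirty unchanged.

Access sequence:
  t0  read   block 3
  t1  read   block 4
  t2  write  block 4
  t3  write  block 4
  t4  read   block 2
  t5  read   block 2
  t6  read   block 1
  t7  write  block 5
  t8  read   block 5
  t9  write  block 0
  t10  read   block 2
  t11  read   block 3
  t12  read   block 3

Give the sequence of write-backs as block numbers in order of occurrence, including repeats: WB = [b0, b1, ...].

0: R B3 → L1 miss [-]
1: R B4 → L0 miss [-]
2: W B4 → L0 hit [D]
3: W B4 → L0 hit [D]
4: R B2 → L0 miss wb→B4 [-]
5: R B2 → L0 hit [-]
6: R B1 → L1 miss [-]
7: W B5 → L1 miss [D]
8: R B5 → L1 hit [D]
9: W B0 → L0 miss [D]
10: R B2 → L0 miss wb→B0 [-]
11: R B3 → L1 miss wb→B5 [-]
12: R B3 → L1 hit [-]

WB = [4, 0, 5]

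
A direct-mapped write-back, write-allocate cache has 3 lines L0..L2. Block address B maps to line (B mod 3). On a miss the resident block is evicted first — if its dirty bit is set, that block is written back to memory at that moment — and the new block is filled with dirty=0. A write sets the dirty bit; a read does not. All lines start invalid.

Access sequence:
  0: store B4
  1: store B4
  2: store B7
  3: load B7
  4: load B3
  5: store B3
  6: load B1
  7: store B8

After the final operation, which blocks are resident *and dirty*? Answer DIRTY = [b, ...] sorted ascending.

  0 | W B4 → L1 miss [D]
  1 | W B4 → L1 hit [D]
  2 | W B7 → L1 miss wb→B4 [D]
  3 | R B7 → L1 hit [D]
  4 | R B3 → L0 miss [-]
  5 | W B3 → L0 hit [D]
  6 | R B1 → L1 miss wb→B7 [-]
  7 | W B8 → L2 miss [D]

DIRTY = [3, 8]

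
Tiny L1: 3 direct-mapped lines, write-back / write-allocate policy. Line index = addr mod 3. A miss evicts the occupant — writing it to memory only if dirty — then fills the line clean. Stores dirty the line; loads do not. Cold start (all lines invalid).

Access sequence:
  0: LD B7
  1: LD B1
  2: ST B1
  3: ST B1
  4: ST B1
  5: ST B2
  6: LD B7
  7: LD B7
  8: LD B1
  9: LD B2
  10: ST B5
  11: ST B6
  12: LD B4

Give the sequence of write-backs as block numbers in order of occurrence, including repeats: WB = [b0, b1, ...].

WB = [1, 2]

  0 | R B7 → L1 miss [-]
  1 | R B1 → L1 miss [-]
  2 | W B1 → L1 hit [D]
  3 | W B1 → L1 hit [D]
  4 | W B1 → L1 hit [D]
  5 | W B2 → L2 miss [D]
  6 | R B7 → L1 miss wb→B1 [-]
  7 | R B7 → L1 hit [-]
  8 | R B1 → L1 miss [-]
  9 | R B2 → L2 hit [D]
  10 | W B5 → L2 miss wb→B2 [D]
  11 | W B6 → L0 miss [D]
  12 | R B4 → L1 miss [-]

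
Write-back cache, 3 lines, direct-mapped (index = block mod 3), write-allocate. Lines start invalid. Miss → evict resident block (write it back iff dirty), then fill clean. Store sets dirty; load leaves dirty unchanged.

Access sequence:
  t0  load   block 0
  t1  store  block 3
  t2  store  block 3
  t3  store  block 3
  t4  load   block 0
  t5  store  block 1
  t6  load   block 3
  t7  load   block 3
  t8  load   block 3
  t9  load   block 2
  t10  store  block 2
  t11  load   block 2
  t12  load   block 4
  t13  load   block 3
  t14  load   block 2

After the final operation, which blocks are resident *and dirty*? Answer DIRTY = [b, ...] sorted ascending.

DIRTY = [2]

  0 | R B0 → L0 miss [-]
  1 | W B3 → L0 miss [D]
  2 | W B3 → L0 hit [D]
  3 | W B3 → L0 hit [D]
  4 | R B0 → L0 miss wb→B3 [-]
  5 | W B1 → L1 miss [D]
  6 | R B3 → L0 miss [-]
  7 | R B3 → L0 hit [-]
  8 | R B3 → L0 hit [-]
  9 | R B2 → L2 miss [-]
  10 | W B2 → L2 hit [D]
  11 | R B2 → L2 hit [D]
  12 | R B4 → L1 miss wb→B1 [-]
  13 | R B3 → L0 hit [-]
  14 | R B2 → L2 hit [D]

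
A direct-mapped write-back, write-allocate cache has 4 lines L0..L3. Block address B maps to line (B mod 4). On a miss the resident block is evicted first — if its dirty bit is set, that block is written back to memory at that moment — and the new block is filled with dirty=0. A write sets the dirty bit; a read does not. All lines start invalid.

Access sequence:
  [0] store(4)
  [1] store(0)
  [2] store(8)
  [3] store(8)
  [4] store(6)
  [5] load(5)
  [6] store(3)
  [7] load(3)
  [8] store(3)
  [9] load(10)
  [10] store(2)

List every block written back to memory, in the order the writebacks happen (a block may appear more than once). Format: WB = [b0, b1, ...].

0: W B4 → L0 miss [D]
1: W B0 → L0 miss wb→B4 [D]
2: W B8 → L0 miss wb→B0 [D]
3: W B8 → L0 hit [D]
4: W B6 → L2 miss [D]
5: R B5 → L1 miss [-]
6: W B3 → L3 miss [D]
7: R B3 → L3 hit [D]
8: W B3 → L3 hit [D]
9: R B10 → L2 miss wb→B6 [-]
10: W B2 → L2 miss [D]

WB = [4, 0, 6]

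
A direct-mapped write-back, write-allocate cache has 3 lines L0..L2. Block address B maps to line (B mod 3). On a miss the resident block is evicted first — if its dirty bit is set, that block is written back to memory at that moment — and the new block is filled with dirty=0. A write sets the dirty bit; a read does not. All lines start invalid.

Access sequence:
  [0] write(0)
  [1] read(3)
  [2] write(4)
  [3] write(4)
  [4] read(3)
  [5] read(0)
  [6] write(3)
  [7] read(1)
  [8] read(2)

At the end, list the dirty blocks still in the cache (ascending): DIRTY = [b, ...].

DIRTY = [3]

  0 | W B0 → L0 miss [D]
  1 | R B3 → L0 miss wb→B0 [-]
  2 | W B4 → L1 miss [D]
  3 | W B4 → L1 hit [D]
  4 | R B3 → L0 hit [-]
  5 | R B0 → L0 miss [-]
  6 | W B3 → L0 miss [D]
  7 | R B1 → L1 miss wb→B4 [-]
  8 | R B2 → L2 miss [-]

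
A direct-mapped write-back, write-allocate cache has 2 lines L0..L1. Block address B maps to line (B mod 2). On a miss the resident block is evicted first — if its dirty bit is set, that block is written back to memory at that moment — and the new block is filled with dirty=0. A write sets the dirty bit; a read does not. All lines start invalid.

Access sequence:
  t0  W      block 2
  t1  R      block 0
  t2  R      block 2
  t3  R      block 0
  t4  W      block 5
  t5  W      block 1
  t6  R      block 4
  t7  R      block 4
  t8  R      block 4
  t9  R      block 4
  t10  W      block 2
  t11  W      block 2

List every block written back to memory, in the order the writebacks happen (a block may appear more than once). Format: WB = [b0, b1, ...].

WB = [2, 5]

  0 | W B2 → L0 miss [D]
  1 | R B0 → L0 miss wb→B2 [-]
  2 | R B2 → L0 miss [-]
  3 | R B0 → L0 miss [-]
  4 | W B5 → L1 miss [D]
  5 | W B1 → L1 miss wb→B5 [D]
  6 | R B4 → L0 miss [-]
  7 | R B4 → L0 hit [-]
  8 | R B4 → L0 hit [-]
  9 | R B4 → L0 hit [-]
  10 | W B2 → L0 miss [D]
  11 | W B2 → L0 hit [D]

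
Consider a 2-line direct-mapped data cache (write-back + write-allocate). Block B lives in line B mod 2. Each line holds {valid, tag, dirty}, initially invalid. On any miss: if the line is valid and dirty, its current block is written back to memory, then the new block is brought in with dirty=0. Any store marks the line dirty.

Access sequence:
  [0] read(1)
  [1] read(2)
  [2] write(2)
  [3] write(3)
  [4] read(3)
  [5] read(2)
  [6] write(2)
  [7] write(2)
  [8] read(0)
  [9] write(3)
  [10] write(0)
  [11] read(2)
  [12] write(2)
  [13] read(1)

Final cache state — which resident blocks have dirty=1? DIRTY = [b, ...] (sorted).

  0 | R B1 → L1 miss [-]
  1 | R B2 → L0 miss [-]
  2 | W B2 → L0 hit [D]
  3 | W B3 → L1 miss [D]
  4 | R B3 → L1 hit [D]
  5 | R B2 → L0 hit [D]
  6 | W B2 → L0 hit [D]
  7 | W B2 → L0 hit [D]
  8 | R B0 → L0 miss wb→B2 [-]
  9 | W B3 → L1 hit [D]
  10 | W B0 → L0 hit [D]
  11 | R B2 → L0 miss wb→B0 [-]
  12 | W B2 → L0 hit [D]
  13 | R B1 → L1 miss wb→B3 [-]

DIRTY = [2]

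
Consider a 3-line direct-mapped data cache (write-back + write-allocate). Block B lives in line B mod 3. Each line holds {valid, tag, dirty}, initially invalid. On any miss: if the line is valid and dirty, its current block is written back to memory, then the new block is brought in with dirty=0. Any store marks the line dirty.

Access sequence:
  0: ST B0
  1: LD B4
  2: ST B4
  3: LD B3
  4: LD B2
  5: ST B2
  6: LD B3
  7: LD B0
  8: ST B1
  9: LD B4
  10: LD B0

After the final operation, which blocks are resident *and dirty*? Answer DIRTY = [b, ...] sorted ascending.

DIRTY = [2]

  0 | W B0 → L0 miss [D]
  1 | R B4 → L1 miss [-]
  2 | W B4 → L1 hit [D]
  3 | R B3 → L0 miss wb→B0 [-]
  4 | R B2 → L2 miss [-]
  5 | W B2 → L2 hit [D]
  6 | R B3 → L0 hit [-]
  7 | R B0 → L0 miss [-]
  8 | W B1 → L1 miss wb→B4 [D]
  9 | R B4 → L1 miss wb→B1 [-]
  10 | R B0 → L0 hit [-]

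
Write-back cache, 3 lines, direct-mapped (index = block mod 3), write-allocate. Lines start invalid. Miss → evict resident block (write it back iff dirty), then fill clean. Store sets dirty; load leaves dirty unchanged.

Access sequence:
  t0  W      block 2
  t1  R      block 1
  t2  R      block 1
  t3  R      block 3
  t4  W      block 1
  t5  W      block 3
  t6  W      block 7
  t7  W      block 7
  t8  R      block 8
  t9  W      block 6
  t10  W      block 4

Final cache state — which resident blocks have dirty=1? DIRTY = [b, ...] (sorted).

0: W B2 -> L2 miss  d=D]
1: R B1 -> L1 miss  d=-]
2: R B1 -> L1 hit  d=-]
3: R B3 -> L0 miss  d=-]
4: W B1 -> L1 hit  d=D]
5: W B3 -> L0 hit  d=D]
6: W B7 -> L1 miss wb->B1  d=D]
7: W B7 -> L1 hit  d=D]
8: R B8 -> L2 miss wb->B2  d=-]
9: W B6 -> L0 miss wb->B3  d=D]
10: W B4 -> L1 miss wb->B7  d=D]

DIRTY = [4, 6]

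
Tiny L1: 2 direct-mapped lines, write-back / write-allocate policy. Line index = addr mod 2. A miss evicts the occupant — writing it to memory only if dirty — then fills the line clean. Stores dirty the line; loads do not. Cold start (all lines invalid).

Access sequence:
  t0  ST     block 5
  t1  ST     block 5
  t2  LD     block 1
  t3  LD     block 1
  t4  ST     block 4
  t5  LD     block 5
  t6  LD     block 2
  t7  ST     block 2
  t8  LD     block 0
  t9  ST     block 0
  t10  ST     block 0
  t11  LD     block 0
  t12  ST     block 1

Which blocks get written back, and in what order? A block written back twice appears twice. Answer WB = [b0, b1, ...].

0: W B5 → L1 miss [D]
1: W B5 → L1 hit [D]
2: R B1 → L1 miss wb→B5 [-]
3: R B1 → L1 hit [-]
4: W B4 → L0 miss [D]
5: R B5 → L1 miss [-]
6: R B2 → L0 miss wb→B4 [-]
7: W B2 → L0 hit [D]
8: R B0 → L0 miss wb→B2 [-]
9: W B0 → L0 hit [D]
10: W B0 → L0 hit [D]
11: R B0 → L0 hit [D]
12: W B1 → L1 miss [D]

WB = [5, 4, 2]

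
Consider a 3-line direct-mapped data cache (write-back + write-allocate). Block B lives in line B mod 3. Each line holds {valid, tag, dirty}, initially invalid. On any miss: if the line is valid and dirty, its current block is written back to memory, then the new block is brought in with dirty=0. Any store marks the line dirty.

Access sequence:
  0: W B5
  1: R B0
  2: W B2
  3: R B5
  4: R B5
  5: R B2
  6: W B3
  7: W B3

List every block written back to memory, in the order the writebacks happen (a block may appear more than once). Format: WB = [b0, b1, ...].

WB = [5, 2]

  0 | W B5 → L2 miss [D]
  1 | R B0 → L0 miss [-]
  2 | W B2 → L2 miss wb→B5 [D]
  3 | R B5 → L2 miss wb→B2 [-]
  4 | R B5 → L2 hit [-]
  5 | R B2 → L2 miss [-]
  6 | W B3 → L0 miss [D]
  7 | W B3 → L0 hit [D]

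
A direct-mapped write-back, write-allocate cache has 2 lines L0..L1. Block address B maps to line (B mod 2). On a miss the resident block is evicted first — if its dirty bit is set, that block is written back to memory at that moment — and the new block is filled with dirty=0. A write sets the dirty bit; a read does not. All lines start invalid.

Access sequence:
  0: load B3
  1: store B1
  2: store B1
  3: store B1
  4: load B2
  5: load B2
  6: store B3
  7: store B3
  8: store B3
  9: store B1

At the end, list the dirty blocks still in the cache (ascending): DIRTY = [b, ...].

DIRTY = [1]

  0 | R B3 → L1 miss [-]
  1 | W B1 → L1 miss [D]
  2 | W B1 → L1 hit [D]
  3 | W B1 → L1 hit [D]
  4 | R B2 → L0 miss [-]
  5 | R B2 → L0 hit [-]
  6 | W B3 → L1 miss wb→B1 [D]
  7 | W B3 → L1 hit [D]
  8 | W B3 → L1 hit [D]
  9 | W B1 → L1 miss wb→B3 [D]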